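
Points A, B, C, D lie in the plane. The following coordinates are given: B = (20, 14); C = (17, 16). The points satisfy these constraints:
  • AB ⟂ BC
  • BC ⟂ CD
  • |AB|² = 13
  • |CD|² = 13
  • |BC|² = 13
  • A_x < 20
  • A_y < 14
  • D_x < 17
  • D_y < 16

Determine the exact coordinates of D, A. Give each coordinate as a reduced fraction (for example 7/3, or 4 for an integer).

1. D_x = 15  [[BC ⟂ CD ⇒ -3x+2y+19=0] ∩ [|D−(17, 16)|²=13]]
2. D_y = 13  [[BC ⟂ CD ⇒ -3x+2y+19=0] ∩ [|D−(17, 16)|²=13]]
   so D = (15, 13)
3. A_x = 18  [[AB ⟂ BC ⇒ 3x-2y-32=0] ∩ [|A−(20, 14)|²=13]]
4. A_y = 11  [[AB ⟂ BC ⇒ 3x-2y-32=0] ∩ [|A−(20, 14)|²=13]]
   so A = (18, 11)

D = (15, 13)
A = (18, 11)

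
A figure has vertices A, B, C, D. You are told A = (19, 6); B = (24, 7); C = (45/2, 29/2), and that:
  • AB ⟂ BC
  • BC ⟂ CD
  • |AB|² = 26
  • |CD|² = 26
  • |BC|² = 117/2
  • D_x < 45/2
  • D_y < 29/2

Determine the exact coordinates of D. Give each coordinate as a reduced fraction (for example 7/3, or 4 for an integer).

D = (35/2, 27/2)

1. D_x = 35/2  [[BC ⟂ CD ⇒ -3/2x+15/2y-75=0] ∩ [|D−(45/2, 29/2)|²=26]]
2. D_y = 27/2  [[BC ⟂ CD ⇒ -3/2x+15/2y-75=0] ∩ [|D−(45/2, 29/2)|²=26]]
   so D = (35/2, 27/2)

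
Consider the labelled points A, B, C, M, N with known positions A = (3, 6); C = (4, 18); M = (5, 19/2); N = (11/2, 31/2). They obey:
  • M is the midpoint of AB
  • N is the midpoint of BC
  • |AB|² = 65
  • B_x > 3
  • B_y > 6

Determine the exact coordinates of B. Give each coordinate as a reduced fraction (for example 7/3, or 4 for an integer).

B = (7, 13)

1. B_x = 7  [B = 2·M−A = 2·(5, 19/2)−(3, 6)]
2. B_y = 13  [B = 2·M−A = 2·(5, 19/2)−(3, 6)]
   so B = (7, 13)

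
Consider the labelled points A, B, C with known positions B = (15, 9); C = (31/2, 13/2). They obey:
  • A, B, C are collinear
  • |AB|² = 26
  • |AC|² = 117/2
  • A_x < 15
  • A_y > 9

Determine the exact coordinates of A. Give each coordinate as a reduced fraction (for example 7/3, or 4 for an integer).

1. A_x = 14  [[A, B, C are collinear ⇒ 5/2x+1/2y-42=0] ∩ [|A−(15, 9)|²=26]]
2. A_y = 14  [[A, B, C are collinear ⇒ 5/2x+1/2y-42=0] ∩ [|A−(15, 9)|²=26]]
   so A = (14, 14)

A = (14, 14)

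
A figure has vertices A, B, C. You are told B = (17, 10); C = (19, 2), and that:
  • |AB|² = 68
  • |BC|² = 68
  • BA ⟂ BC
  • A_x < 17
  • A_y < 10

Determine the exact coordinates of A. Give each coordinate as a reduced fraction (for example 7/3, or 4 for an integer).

A = (9, 8)

1. A_x = 9  [[BA ⟂ BC ⇒ 2x-8y+46=0] ∩ [|A−(17, 10)|²=68]]
2. A_y = 8  [[BA ⟂ BC ⇒ 2x-8y+46=0] ∩ [|A−(17, 10)|²=68]]
   so A = (9, 8)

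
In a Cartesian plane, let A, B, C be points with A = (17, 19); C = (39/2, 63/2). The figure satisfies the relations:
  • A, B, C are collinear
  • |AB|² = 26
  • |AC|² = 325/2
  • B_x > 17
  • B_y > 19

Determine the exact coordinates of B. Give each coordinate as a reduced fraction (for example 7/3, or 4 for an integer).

B = (18, 24)

1. B_x = 18  [[A, B, C are collinear ⇒ 25/2x-5/2y-165=0] ∩ [|B−(17, 19)|²=26]]
2. B_y = 24  [[A, B, C are collinear ⇒ 25/2x-5/2y-165=0] ∩ [|B−(17, 19)|²=26]]
   so B = (18, 24)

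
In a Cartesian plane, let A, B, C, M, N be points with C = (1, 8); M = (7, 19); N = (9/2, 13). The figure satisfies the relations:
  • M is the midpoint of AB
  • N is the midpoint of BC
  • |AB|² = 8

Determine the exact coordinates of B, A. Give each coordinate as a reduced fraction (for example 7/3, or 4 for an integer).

B = (8, 18)
A = (6, 20)

1. B_x = 8  [B = 2·N−C = 2·(9/2, 13)−(1, 8)]
2. B_y = 18  [B = 2·N−C = 2·(9/2, 13)−(1, 8)]
   so B = (8, 18)
3. A_x = 6  [A = 2·M−B = 2·(7, 19)−(8, 18)]
4. A_y = 20  [A = 2·M−B = 2·(7, 19)−(8, 18)]
   so A = (6, 20)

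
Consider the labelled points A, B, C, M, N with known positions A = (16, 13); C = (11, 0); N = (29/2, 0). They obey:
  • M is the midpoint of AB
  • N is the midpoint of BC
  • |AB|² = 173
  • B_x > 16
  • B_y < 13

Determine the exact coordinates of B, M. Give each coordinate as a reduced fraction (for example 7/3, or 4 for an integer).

B = (18, 0)
M = (17, 13/2)

1. B_x = 18  [B = 2·N−C = 2·(29/2, 0)−(11, 0)]
2. B_y = 0  [B = 2·N−C = 2·(29/2, 0)−(11, 0)]
   so B = (18, 0)
3. M_x = 17  [2·M = A+B = (16, 13)+(18, 0)]
4. M_y = 13/2  [2·M = A+B = (16, 13)+(18, 0)]
   so M = (17, 13/2)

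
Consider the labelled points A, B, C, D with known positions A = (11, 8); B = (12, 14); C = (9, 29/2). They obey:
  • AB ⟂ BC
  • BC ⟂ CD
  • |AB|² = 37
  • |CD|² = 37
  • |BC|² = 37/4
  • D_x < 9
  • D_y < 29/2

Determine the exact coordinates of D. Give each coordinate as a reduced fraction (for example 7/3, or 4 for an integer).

D = (8, 17/2)

1. D_x = 8  [[BC ⟂ CD ⇒ -3x+1/2y+79/4=0] ∩ [|D−(9, 29/2)|²=37]]
2. D_y = 17/2  [[BC ⟂ CD ⇒ -3x+1/2y+79/4=0] ∩ [|D−(9, 29/2)|²=37]]
   so D = (8, 17/2)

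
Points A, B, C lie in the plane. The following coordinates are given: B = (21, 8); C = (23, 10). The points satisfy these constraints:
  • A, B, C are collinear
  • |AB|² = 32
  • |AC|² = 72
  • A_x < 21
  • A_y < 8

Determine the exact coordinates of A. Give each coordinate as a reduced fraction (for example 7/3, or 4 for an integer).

1. A_x = 17  [[A, B, C are collinear ⇒ -2x+2y+26=0] ∩ [|A−(21, 8)|²=32]]
2. A_y = 4  [[A, B, C are collinear ⇒ -2x+2y+26=0] ∩ [|A−(21, 8)|²=32]]
   so A = (17, 4)

A = (17, 4)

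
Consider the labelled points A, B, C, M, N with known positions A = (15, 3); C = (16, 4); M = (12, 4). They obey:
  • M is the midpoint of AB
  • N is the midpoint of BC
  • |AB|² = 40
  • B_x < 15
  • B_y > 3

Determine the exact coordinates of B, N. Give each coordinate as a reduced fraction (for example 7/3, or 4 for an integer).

1. B_x = 9  [B = 2·M−A = 2·(12, 4)−(15, 3)]
2. B_y = 5  [B = 2·M−A = 2·(12, 4)−(15, 3)]
   so B = (9, 5)
3. N_x = 25/2  [2·N = B+C = (9, 5)+(16, 4)]
4. N_y = 9/2  [2·N = B+C = (9, 5)+(16, 4)]
   so N = (25/2, 9/2)

B = (9, 5)
N = (25/2, 9/2)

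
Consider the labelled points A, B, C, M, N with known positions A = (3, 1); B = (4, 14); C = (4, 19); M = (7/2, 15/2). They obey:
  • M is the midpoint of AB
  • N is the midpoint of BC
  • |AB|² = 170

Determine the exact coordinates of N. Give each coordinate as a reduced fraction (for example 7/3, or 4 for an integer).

1. N_x = 4  [2·N = B+C = (4, 14)+(4, 19)]
2. N_y = 33/2  [2·N = B+C = (4, 14)+(4, 19)]
   so N = (4, 33/2)

N = (4, 33/2)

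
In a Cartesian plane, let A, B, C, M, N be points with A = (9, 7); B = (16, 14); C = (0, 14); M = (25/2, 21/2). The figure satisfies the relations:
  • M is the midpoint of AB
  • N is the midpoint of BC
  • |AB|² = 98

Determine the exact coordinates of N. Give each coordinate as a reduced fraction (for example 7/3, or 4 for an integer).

N = (8, 14)

1. N_x = 8  [2·N = B+C = (16, 14)+(0, 14)]
2. N_y = 14  [2·N = B+C = (16, 14)+(0, 14)]
   so N = (8, 14)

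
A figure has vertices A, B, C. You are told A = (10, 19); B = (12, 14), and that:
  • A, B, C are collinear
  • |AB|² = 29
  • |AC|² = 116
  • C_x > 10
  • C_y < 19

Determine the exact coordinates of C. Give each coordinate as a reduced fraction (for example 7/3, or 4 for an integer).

1. C_x = 14  [[A, B, C are collinear ⇒ 5x+2y-88=0] ∩ [|C−(10, 19)|²=116]]
2. C_y = 9  [[A, B, C are collinear ⇒ 5x+2y-88=0] ∩ [|C−(10, 19)|²=116]]
   so C = (14, 9)

C = (14, 9)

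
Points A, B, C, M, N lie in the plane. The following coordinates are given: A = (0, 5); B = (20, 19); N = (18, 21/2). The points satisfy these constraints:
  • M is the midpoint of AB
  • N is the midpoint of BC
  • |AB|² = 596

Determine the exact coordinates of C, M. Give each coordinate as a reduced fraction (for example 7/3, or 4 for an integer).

C = (16, 2)
M = (10, 12)

1. M_x = 10  [2·M = A+B = (0, 5)+(20, 19)]
2. M_y = 12  [2·M = A+B = (0, 5)+(20, 19)]
   so M = (10, 12)
3. C_x = 16  [C = 2·N−B = 2·(18, 21/2)−(20, 19)]
4. C_y = 2  [C = 2·N−B = 2·(18, 21/2)−(20, 19)]
   so C = (16, 2)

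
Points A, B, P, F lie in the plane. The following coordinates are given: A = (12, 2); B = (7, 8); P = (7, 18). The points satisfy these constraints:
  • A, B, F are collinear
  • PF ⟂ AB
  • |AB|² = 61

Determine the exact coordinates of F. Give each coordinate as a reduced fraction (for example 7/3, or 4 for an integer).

F = (127/61, 848/61)

1. F_x = 127/61  [[A, B, F are collinear ⇒ -6x-5y+82=0] ∩ [PF ⟂ AB ⇒ -5x+6y-73=0]]
2. F_y = 848/61  [[A, B, F are collinear ⇒ -6x-5y+82=0] ∩ [PF ⟂ AB ⇒ -5x+6y-73=0]]
   so F = (127/61, 848/61)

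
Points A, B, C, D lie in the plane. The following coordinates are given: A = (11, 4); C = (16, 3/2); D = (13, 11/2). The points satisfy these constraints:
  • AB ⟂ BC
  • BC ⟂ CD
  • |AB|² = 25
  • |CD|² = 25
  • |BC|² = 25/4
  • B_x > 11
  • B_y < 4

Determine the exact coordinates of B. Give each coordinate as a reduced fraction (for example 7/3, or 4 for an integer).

1. B_x = 14  [[BC ⟂ CD ⇒ 3x-4y-42=0] ∩ [|B−(11, 4)|²=25]]
2. B_y = 0  [[BC ⟂ CD ⇒ 3x-4y-42=0] ∩ [|B−(11, 4)|²=25]]
   so B = (14, 0)

B = (14, 0)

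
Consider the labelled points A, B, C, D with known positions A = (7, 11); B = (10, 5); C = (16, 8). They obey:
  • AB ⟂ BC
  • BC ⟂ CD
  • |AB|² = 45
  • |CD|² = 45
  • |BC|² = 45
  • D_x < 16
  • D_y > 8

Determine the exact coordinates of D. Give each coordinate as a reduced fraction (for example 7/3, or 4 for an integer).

1. D_x = 13  [[BC ⟂ CD ⇒ 6x+3y-120=0] ∩ [|D−(16, 8)|²=45]]
2. D_y = 14  [[BC ⟂ CD ⇒ 6x+3y-120=0] ∩ [|D−(16, 8)|²=45]]
   so D = (13, 14)

D = (13, 14)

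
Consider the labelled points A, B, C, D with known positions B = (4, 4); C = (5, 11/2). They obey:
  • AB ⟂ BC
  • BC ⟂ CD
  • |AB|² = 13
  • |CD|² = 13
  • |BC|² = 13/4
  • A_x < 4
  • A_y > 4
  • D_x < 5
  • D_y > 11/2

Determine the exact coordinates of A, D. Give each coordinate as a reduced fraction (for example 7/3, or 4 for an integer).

A = (1, 6)
D = (2, 15/2)

1. A_x = 1  [[AB ⟂ BC ⇒ -1x-3/2y+10=0] ∩ [|A−(4, 4)|²=13]]
2. A_y = 6  [[AB ⟂ BC ⇒ -1x-3/2y+10=0] ∩ [|A−(4, 4)|²=13]]
   so A = (1, 6)
3. D_x = 2  [[BC ⟂ CD ⇒ 1x+3/2y-53/4=0] ∩ [|D−(5, 11/2)|²=13]]
4. D_y = 15/2  [[BC ⟂ CD ⇒ 1x+3/2y-53/4=0] ∩ [|D−(5, 11/2)|²=13]]
   so D = (2, 15/2)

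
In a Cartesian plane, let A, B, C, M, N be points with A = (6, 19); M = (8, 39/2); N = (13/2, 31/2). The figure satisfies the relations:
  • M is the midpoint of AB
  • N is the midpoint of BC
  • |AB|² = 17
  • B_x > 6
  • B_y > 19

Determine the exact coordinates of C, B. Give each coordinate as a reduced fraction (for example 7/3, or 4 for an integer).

C = (3, 11)
B = (10, 20)

1. B_x = 10  [B = 2·M−A = 2·(8, 39/2)−(6, 19)]
2. B_y = 20  [B = 2·M−A = 2·(8, 39/2)−(6, 19)]
   so B = (10, 20)
3. C_x = 3  [C = 2·N−B = 2·(13/2, 31/2)−(10, 20)]
4. C_y = 11  [C = 2·N−B = 2·(13/2, 31/2)−(10, 20)]
   so C = (3, 11)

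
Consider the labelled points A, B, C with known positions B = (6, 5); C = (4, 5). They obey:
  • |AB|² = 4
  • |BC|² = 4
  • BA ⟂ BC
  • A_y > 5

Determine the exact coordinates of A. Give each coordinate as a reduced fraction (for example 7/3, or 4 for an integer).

1. A_x = 6  [[BA ⟂ BC ⇒ -2x+12=0] ∩ [|A−(6, 5)|²=4]]
2. A_y = 7  [[BA ⟂ BC ⇒ -2x+12=0] ∩ [|A−(6, 5)|²=4]]
   so A = (6, 7)

A = (6, 7)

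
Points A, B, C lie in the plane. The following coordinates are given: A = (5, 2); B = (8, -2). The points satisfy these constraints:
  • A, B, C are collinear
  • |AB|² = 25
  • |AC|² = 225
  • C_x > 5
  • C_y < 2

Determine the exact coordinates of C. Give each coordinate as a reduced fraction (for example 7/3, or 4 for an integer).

C = (14, -10)

1. C_x = 14  [[A, B, C are collinear ⇒ 4x+3y-26=0] ∩ [|C−(5, 2)|²=225]]
2. C_y = -10  [[A, B, C are collinear ⇒ 4x+3y-26=0] ∩ [|C−(5, 2)|²=225]]
   so C = (14, -10)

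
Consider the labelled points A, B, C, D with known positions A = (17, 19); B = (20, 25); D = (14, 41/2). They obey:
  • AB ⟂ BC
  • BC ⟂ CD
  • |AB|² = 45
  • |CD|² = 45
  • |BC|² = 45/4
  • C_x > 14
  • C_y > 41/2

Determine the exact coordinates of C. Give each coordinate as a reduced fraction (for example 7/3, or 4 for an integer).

1. C_x = 17  [[AB ⟂ BC ⇒ 3x+6y-210=0] ∩ [|C−(14, 41/2)|²=45]]
2. C_y = 53/2  [[AB ⟂ BC ⇒ 3x+6y-210=0] ∩ [|C−(14, 41/2)|²=45]]
   so C = (17, 53/2)

C = (17, 53/2)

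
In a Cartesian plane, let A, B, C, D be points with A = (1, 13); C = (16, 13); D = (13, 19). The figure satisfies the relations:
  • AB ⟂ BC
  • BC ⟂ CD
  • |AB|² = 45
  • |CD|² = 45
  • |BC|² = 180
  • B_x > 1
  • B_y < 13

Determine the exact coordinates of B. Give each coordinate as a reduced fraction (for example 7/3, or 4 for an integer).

B = (4, 7)

1. B_x = 4  [[BC ⟂ CD ⇒ 3x-6y+30=0] ∩ [|B−(1, 13)|²=45]]
2. B_y = 7  [[BC ⟂ CD ⇒ 3x-6y+30=0] ∩ [|B−(1, 13)|²=45]]
   so B = (4, 7)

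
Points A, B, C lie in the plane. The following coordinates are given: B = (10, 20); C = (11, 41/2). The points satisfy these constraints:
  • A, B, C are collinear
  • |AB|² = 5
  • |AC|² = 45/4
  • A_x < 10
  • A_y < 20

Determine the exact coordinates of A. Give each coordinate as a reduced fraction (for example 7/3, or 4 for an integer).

A = (8, 19)

1. A_x = 8  [[A, B, C are collinear ⇒ -1/2x+1y-15=0] ∩ [|A−(10, 20)|²=5]]
2. A_y = 19  [[A, B, C are collinear ⇒ -1/2x+1y-15=0] ∩ [|A−(10, 20)|²=5]]
   so A = (8, 19)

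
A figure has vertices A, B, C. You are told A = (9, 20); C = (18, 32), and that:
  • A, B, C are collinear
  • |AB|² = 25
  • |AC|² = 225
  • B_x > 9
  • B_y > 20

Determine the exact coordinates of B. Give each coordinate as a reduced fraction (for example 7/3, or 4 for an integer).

1. B_x = 12  [[A, B, C are collinear ⇒ 12x-9y+72=0] ∩ [|B−(9, 20)|²=25]]
2. B_y = 24  [[A, B, C are collinear ⇒ 12x-9y+72=0] ∩ [|B−(9, 20)|²=25]]
   so B = (12, 24)

B = (12, 24)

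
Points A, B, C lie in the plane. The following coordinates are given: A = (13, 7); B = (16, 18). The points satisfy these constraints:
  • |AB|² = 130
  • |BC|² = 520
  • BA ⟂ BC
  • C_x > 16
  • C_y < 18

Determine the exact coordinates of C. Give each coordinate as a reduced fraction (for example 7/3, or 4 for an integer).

1. C_x = 38  [[BA ⟂ BC ⇒ -3x-11y+246=0] ∩ [|C−(16, 18)|²=520]]
2. C_y = 12  [[BA ⟂ BC ⇒ -3x-11y+246=0] ∩ [|C−(16, 18)|²=520]]
   so C = (38, 12)

C = (38, 12)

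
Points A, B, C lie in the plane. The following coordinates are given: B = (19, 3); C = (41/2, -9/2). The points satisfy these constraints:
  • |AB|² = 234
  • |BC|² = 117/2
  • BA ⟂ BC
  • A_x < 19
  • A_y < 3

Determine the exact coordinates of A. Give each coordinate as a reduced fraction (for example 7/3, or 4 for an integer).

1. A_x = 4  [[BA ⟂ BC ⇒ 3/2x-15/2y-6=0] ∩ [|A−(19, 3)|²=234]]
2. A_y = 0  [[BA ⟂ BC ⇒ 3/2x-15/2y-6=0] ∩ [|A−(19, 3)|²=234]]
   so A = (4, 0)

A = (4, 0)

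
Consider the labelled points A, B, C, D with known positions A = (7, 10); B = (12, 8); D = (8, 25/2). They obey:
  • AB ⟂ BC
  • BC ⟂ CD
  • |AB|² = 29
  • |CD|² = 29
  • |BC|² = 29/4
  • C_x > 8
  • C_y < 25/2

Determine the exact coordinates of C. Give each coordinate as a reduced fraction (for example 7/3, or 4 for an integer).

1. C_x = 13  [[AB ⟂ BC ⇒ 5x-2y-44=0] ∩ [|C−(8, 25/2)|²=29]]
2. C_y = 21/2  [[AB ⟂ BC ⇒ 5x-2y-44=0] ∩ [|C−(8, 25/2)|²=29]]
   so C = (13, 21/2)

C = (13, 21/2)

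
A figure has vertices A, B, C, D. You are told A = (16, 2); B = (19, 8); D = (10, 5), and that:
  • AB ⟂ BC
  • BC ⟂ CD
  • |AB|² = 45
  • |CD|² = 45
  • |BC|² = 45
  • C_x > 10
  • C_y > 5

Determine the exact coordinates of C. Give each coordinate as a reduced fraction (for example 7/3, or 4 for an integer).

C = (13, 11)

1. C_x = 13  [[AB ⟂ BC ⇒ 3x+6y-105=0] ∩ [|C−(10, 5)|²=45]]
2. C_y = 11  [[AB ⟂ BC ⇒ 3x+6y-105=0] ∩ [|C−(10, 5)|²=45]]
   so C = (13, 11)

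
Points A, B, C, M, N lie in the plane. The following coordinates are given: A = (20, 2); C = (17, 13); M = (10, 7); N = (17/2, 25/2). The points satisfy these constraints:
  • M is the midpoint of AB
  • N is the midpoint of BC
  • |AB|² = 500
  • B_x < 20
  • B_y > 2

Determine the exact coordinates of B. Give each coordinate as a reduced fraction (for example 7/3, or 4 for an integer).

B = (0, 12)

1. B_x = 0  [B = 2·M−A = 2·(10, 7)−(20, 2)]
2. B_y = 12  [B = 2·M−A = 2·(10, 7)−(20, 2)]
   so B = (0, 12)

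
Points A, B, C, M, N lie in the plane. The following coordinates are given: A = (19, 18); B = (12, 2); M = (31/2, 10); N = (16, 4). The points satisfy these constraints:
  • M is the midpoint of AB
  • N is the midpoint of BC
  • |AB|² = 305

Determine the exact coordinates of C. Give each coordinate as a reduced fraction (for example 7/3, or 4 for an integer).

C = (20, 6)

1. C_x = 20  [C = 2·N−B = 2·(16, 4)−(12, 2)]
2. C_y = 6  [C = 2·N−B = 2·(16, 4)−(12, 2)]
   so C = (20, 6)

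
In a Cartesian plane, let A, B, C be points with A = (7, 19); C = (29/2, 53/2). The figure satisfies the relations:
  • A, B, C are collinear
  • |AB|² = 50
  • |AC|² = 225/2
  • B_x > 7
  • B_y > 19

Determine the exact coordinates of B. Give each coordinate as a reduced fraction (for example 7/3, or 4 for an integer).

B = (12, 24)

1. B_x = 12  [[A, B, C are collinear ⇒ 15/2x-15/2y+90=0] ∩ [|B−(7, 19)|²=50]]
2. B_y = 24  [[A, B, C are collinear ⇒ 15/2x-15/2y+90=0] ∩ [|B−(7, 19)|²=50]]
   so B = (12, 24)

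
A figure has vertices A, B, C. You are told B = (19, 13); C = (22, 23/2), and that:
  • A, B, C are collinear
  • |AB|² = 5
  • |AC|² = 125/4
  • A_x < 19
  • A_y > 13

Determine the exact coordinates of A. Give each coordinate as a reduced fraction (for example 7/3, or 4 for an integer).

A = (17, 14)

1. A_x = 17  [[A, B, C are collinear ⇒ 3/2x+3y-135/2=0] ∩ [|A−(19, 13)|²=5]]
2. A_y = 14  [[A, B, C are collinear ⇒ 3/2x+3y-135/2=0] ∩ [|A−(19, 13)|²=5]]
   so A = (17, 14)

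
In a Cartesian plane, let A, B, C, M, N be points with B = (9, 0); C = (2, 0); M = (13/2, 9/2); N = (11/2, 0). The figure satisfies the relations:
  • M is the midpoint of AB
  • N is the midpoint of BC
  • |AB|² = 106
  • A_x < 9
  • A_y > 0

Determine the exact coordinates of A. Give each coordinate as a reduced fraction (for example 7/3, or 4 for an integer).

A = (4, 9)

1. A_x = 4  [A = 2·M−B = 2·(13/2, 9/2)−(9, 0)]
2. A_y = 9  [A = 2·M−B = 2·(13/2, 9/2)−(9, 0)]
   so A = (4, 9)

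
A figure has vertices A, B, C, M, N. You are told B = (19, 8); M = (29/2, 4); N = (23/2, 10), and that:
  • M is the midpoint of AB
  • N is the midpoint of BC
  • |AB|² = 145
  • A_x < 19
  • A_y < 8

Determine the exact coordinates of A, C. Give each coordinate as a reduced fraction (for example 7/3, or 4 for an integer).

1. A_x = 10  [A = 2·M−B = 2·(29/2, 4)−(19, 8)]
2. A_y = 0  [A = 2·M−B = 2·(29/2, 4)−(19, 8)]
   so A = (10, 0)
3. C_x = 4  [C = 2·N−B = 2·(23/2, 10)−(19, 8)]
4. C_y = 12  [C = 2·N−B = 2·(23/2, 10)−(19, 8)]
   so C = (4, 12)

A = (10, 0)
C = (4, 12)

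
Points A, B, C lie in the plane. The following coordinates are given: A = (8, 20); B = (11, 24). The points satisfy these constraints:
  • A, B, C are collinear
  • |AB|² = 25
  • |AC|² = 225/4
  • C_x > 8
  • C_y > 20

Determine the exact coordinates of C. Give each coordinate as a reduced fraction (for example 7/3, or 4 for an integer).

C = (25/2, 26)

1. C_x = 25/2  [[A, B, C are collinear ⇒ -4x+3y-28=0] ∩ [|C−(8, 20)|²=225/4]]
2. C_y = 26  [[A, B, C are collinear ⇒ -4x+3y-28=0] ∩ [|C−(8, 20)|²=225/4]]
   so C = (25/2, 26)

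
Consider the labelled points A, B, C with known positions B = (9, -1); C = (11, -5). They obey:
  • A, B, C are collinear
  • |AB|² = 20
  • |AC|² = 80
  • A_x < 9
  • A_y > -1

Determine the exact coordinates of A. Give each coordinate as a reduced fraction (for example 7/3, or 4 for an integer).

1. A_x = 7  [[A, B, C are collinear ⇒ 4x+2y-34=0] ∩ [|A−(9, -1)|²=20]]
2. A_y = 3  [[A, B, C are collinear ⇒ 4x+2y-34=0] ∩ [|A−(9, -1)|²=20]]
   so A = (7, 3)

A = (7, 3)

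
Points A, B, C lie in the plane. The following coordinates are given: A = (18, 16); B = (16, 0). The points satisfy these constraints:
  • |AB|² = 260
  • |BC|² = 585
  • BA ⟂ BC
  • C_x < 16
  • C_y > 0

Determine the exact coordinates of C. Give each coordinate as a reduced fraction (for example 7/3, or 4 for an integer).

C = (-8, 3)

1. C_x = -8  [[BA ⟂ BC ⇒ 2x+16y-32=0] ∩ [|C−(16, 0)|²=585]]
2. C_y = 3  [[BA ⟂ BC ⇒ 2x+16y-32=0] ∩ [|C−(16, 0)|²=585]]
   so C = (-8, 3)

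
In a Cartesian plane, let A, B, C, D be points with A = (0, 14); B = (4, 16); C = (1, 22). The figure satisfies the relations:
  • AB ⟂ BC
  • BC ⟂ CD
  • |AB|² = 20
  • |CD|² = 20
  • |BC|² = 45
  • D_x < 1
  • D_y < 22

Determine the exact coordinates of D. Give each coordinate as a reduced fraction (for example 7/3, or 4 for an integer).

1. D_x = -3  [[BC ⟂ CD ⇒ -3x+6y-129=0] ∩ [|D−(1, 22)|²=20]]
2. D_y = 20  [[BC ⟂ CD ⇒ -3x+6y-129=0] ∩ [|D−(1, 22)|²=20]]
   so D = (-3, 20)

D = (-3, 20)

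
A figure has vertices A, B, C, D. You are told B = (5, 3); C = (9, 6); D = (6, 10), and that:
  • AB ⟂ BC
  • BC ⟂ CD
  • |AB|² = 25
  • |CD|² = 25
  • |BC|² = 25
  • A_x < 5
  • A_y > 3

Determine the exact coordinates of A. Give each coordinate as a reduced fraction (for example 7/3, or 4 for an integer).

A = (2, 7)

1. A_x = 2  [[AB ⟂ BC ⇒ -4x-3y+29=0] ∩ [|A−(5, 3)|²=25]]
2. A_y = 7  [[AB ⟂ BC ⇒ -4x-3y+29=0] ∩ [|A−(5, 3)|²=25]]
   so A = (2, 7)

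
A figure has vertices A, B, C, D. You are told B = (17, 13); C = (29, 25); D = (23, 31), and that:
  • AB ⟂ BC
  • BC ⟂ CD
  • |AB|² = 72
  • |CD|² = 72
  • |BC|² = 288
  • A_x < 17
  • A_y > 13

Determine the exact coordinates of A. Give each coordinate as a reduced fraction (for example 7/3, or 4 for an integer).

A = (11, 19)

1. A_x = 11  [[AB ⟂ BC ⇒ -12x-12y+360=0] ∩ [|A−(17, 13)|²=72]]
2. A_y = 19  [[AB ⟂ BC ⇒ -12x-12y+360=0] ∩ [|A−(17, 13)|²=72]]
   so A = (11, 19)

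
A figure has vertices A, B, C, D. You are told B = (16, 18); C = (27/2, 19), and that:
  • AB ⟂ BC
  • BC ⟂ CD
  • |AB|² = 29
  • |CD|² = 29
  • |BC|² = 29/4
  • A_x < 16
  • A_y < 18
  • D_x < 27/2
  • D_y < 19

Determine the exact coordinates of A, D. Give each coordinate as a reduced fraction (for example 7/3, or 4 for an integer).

1. A_x = 14  [[AB ⟂ BC ⇒ 5/2x-1y-22=0] ∩ [|A−(16, 18)|²=29]]
2. A_y = 13  [[AB ⟂ BC ⇒ 5/2x-1y-22=0] ∩ [|A−(16, 18)|²=29]]
   so A = (14, 13)
3. D_x = 23/2  [[BC ⟂ CD ⇒ -5/2x+1y+59/4=0] ∩ [|D−(27/2, 19)|²=29]]
4. D_y = 14  [[BC ⟂ CD ⇒ -5/2x+1y+59/4=0] ∩ [|D−(27/2, 19)|²=29]]
   so D = (23/2, 14)

A = (14, 13)
D = (23/2, 14)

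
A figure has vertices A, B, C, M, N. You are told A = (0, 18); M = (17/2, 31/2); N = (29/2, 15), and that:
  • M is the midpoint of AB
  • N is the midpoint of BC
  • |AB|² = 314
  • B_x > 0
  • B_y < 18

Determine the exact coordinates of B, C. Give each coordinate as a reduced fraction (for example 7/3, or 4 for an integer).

B = (17, 13)
C = (12, 17)

1. B_x = 17  [B = 2·M−A = 2·(17/2, 31/2)−(0, 18)]
2. B_y = 13  [B = 2·M−A = 2·(17/2, 31/2)−(0, 18)]
   so B = (17, 13)
3. C_x = 12  [C = 2·N−B = 2·(29/2, 15)−(17, 13)]
4. C_y = 17  [C = 2·N−B = 2·(29/2, 15)−(17, 13)]
   so C = (12, 17)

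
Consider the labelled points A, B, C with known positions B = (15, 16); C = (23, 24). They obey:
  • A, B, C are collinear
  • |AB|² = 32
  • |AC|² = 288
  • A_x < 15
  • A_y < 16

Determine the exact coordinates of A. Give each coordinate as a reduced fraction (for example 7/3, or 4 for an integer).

1. A_x = 11  [[A, B, C are collinear ⇒ -8x+8y-8=0] ∩ [|A−(15, 16)|²=32]]
2. A_y = 12  [[A, B, C are collinear ⇒ -8x+8y-8=0] ∩ [|A−(15, 16)|²=32]]
   so A = (11, 12)

A = (11, 12)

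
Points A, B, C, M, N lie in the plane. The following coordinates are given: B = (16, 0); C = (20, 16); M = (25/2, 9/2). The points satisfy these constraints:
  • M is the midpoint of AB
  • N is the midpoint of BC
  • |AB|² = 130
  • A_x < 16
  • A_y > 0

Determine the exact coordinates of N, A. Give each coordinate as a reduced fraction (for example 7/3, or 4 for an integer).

N = (18, 8)
A = (9, 9)

1. A_x = 9  [A = 2·M−B = 2·(25/2, 9/2)−(16, 0)]
2. A_y = 9  [A = 2·M−B = 2·(25/2, 9/2)−(16, 0)]
   so A = (9, 9)
3. N_x = 18  [2·N = B+C = (16, 0)+(20, 16)]
4. N_y = 8  [2·N = B+C = (16, 0)+(20, 16)]
   so N = (18, 8)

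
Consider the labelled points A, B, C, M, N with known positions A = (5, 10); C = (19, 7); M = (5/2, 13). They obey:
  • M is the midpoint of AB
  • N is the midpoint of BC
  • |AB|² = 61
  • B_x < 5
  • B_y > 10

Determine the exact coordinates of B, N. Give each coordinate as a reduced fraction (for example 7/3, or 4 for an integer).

1. B_x = 0  [B = 2·M−A = 2·(5/2, 13)−(5, 10)]
2. B_y = 16  [B = 2·M−A = 2·(5/2, 13)−(5, 10)]
   so B = (0, 16)
3. N_x = 19/2  [2·N = B+C = (0, 16)+(19, 7)]
4. N_y = 23/2  [2·N = B+C = (0, 16)+(19, 7)]
   so N = (19/2, 23/2)

B = (0, 16)
N = (19/2, 23/2)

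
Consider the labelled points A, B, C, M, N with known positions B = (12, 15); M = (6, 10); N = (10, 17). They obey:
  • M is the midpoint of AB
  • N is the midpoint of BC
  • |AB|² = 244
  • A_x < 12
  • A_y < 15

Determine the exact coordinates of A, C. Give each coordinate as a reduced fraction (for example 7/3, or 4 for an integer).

A = (0, 5)
C = (8, 19)

1. A_x = 0  [A = 2·M−B = 2·(6, 10)−(12, 15)]
2. A_y = 5  [A = 2·M−B = 2·(6, 10)−(12, 15)]
   so A = (0, 5)
3. C_x = 8  [C = 2·N−B = 2·(10, 17)−(12, 15)]
4. C_y = 19  [C = 2·N−B = 2·(10, 17)−(12, 15)]
   so C = (8, 19)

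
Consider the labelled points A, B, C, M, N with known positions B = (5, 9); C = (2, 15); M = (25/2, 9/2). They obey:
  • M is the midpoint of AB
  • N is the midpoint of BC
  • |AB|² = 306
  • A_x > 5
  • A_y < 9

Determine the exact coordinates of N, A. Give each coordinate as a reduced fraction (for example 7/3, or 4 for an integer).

N = (7/2, 12)
A = (20, 0)

1. A_x = 20  [A = 2·M−B = 2·(25/2, 9/2)−(5, 9)]
2. A_y = 0  [A = 2·M−B = 2·(25/2, 9/2)−(5, 9)]
   so A = (20, 0)
3. N_x = 7/2  [2·N = B+C = (5, 9)+(2, 15)]
4. N_y = 12  [2·N = B+C = (5, 9)+(2, 15)]
   so N = (7/2, 12)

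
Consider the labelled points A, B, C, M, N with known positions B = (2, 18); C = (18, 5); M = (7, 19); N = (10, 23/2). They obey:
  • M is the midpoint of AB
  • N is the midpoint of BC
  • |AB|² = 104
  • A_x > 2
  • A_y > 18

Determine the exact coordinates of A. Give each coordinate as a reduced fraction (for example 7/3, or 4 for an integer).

A = (12, 20)

1. A_x = 12  [A = 2·M−B = 2·(7, 19)−(2, 18)]
2. A_y = 20  [A = 2·M−B = 2·(7, 19)−(2, 18)]
   so A = (12, 20)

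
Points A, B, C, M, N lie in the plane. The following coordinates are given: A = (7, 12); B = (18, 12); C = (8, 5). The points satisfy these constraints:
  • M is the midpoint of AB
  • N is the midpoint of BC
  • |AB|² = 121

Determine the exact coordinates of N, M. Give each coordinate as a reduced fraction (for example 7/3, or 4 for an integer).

1. M_x = 25/2  [2·M = A+B = (7, 12)+(18, 12)]
2. M_y = 12  [2·M = A+B = (7, 12)+(18, 12)]
   so M = (25/2, 12)
3. N_x = 13  [2·N = B+C = (18, 12)+(8, 5)]
4. N_y = 17/2  [2·N = B+C = (18, 12)+(8, 5)]
   so N = (13, 17/2)

N = (13, 17/2)
M = (25/2, 12)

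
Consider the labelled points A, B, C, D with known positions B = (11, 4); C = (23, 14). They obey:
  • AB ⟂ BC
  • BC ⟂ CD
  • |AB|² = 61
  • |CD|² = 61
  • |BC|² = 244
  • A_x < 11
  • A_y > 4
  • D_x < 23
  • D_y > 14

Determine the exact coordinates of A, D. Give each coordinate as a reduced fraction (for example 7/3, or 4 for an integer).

A = (6, 10)
D = (18, 20)

1. A_x = 6  [[AB ⟂ BC ⇒ -12x-10y+172=0] ∩ [|A−(11, 4)|²=61]]
2. A_y = 10  [[AB ⟂ BC ⇒ -12x-10y+172=0] ∩ [|A−(11, 4)|²=61]]
   so A = (6, 10)
3. D_x = 18  [[BC ⟂ CD ⇒ 12x+10y-416=0] ∩ [|D−(23, 14)|²=61]]
4. D_y = 20  [[BC ⟂ CD ⇒ 12x+10y-416=0] ∩ [|D−(23, 14)|²=61]]
   so D = (18, 20)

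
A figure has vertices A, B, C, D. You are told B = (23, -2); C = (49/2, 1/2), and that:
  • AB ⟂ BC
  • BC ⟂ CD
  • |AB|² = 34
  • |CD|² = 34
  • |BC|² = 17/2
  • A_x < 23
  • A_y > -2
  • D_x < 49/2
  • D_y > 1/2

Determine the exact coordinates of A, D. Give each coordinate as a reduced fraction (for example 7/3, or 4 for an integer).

1. A_x = 18  [[AB ⟂ BC ⇒ -3/2x-5/2y+59/2=0] ∩ [|A−(23, -2)|²=34]]
2. A_y = 1  [[AB ⟂ BC ⇒ -3/2x-5/2y+59/2=0] ∩ [|A−(23, -2)|²=34]]
   so A = (18, 1)
3. D_x = 39/2  [[BC ⟂ CD ⇒ 3/2x+5/2y-38=0] ∩ [|D−(49/2, 1/2)|²=34]]
4. D_y = 7/2  [[BC ⟂ CD ⇒ 3/2x+5/2y-38=0] ∩ [|D−(49/2, 1/2)|²=34]]
   so D = (39/2, 7/2)

A = (18, 1)
D = (39/2, 7/2)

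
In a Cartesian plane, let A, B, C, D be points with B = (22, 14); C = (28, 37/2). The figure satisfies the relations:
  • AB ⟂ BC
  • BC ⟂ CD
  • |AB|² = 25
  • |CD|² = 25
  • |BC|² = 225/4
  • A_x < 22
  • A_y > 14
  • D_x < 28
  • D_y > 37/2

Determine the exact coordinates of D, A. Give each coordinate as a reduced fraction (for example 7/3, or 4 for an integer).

1. D_x = 25  [[BC ⟂ CD ⇒ 6x+9/2y-1005/4=0] ∩ [|D−(28, 37/2)|²=25]]
2. D_y = 45/2  [[BC ⟂ CD ⇒ 6x+9/2y-1005/4=0] ∩ [|D−(28, 37/2)|²=25]]
   so D = (25, 45/2)
3. A_x = 19  [[AB ⟂ BC ⇒ -6x-9/2y+195=0] ∩ [|A−(22, 14)|²=25]]
4. A_y = 18  [[AB ⟂ BC ⇒ -6x-9/2y+195=0] ∩ [|A−(22, 14)|²=25]]
   so A = (19, 18)

D = (25, 45/2)
A = (19, 18)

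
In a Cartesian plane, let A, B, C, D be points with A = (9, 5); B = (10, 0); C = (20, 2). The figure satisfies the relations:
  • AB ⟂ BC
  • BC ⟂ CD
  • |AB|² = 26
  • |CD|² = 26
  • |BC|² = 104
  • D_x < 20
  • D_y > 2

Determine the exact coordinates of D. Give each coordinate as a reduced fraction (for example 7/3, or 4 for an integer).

D = (19, 7)

1. D_x = 19  [[BC ⟂ CD ⇒ 10x+2y-204=0] ∩ [|D−(20, 2)|²=26]]
2. D_y = 7  [[BC ⟂ CD ⇒ 10x+2y-204=0] ∩ [|D−(20, 2)|²=26]]
   so D = (19, 7)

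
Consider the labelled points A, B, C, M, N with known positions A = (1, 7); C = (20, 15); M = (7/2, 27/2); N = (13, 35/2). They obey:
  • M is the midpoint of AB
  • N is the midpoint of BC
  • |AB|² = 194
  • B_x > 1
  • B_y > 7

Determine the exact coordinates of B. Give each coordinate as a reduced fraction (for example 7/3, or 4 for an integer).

B = (6, 20)

1. B_x = 6  [B = 2·M−A = 2·(7/2, 27/2)−(1, 7)]
2. B_y = 20  [B = 2·M−A = 2·(7/2, 27/2)−(1, 7)]
   so B = (6, 20)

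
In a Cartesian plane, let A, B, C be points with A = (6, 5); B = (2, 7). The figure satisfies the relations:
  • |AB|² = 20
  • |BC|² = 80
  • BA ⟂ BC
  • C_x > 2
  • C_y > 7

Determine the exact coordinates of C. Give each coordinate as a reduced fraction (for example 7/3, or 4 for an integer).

1. C_x = 6  [[BA ⟂ BC ⇒ 4x-2y+6=0] ∩ [|C−(2, 7)|²=80]]
2. C_y = 15  [[BA ⟂ BC ⇒ 4x-2y+6=0] ∩ [|C−(2, 7)|²=80]]
   so C = (6, 15)

C = (6, 15)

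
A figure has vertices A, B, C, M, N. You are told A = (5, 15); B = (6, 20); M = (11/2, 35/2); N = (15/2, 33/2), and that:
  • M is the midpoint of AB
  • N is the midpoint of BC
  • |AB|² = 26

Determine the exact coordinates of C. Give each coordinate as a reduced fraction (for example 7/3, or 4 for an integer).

1. C_x = 9  [C = 2·N−B = 2·(15/2, 33/2)−(6, 20)]
2. C_y = 13  [C = 2·N−B = 2·(15/2, 33/2)−(6, 20)]
   so C = (9, 13)

C = (9, 13)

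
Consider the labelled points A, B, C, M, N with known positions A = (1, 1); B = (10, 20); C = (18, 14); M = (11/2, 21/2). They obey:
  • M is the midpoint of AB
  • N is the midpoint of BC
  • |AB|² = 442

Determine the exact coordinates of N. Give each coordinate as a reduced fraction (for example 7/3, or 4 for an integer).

1. N_x = 14  [2·N = B+C = (10, 20)+(18, 14)]
2. N_y = 17  [2·N = B+C = (10, 20)+(18, 14)]
   so N = (14, 17)

N = (14, 17)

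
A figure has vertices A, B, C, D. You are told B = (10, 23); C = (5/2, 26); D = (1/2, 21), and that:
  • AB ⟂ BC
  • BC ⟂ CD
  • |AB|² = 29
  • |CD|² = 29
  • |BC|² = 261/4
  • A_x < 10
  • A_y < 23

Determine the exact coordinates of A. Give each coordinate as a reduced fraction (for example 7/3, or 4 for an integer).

1. A_x = 8  [[AB ⟂ BC ⇒ 15/2x-3y-6=0] ∩ [|A−(10, 23)|²=29]]
2. A_y = 18  [[AB ⟂ BC ⇒ 15/2x-3y-6=0] ∩ [|A−(10, 23)|²=29]]
   so A = (8, 18)

A = (8, 18)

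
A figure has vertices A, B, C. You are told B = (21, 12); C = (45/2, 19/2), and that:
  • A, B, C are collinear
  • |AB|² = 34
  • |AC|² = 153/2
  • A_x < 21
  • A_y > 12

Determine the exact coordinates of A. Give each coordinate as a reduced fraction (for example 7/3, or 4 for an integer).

1. A_x = 18  [[A, B, C are collinear ⇒ 5/2x+3/2y-141/2=0] ∩ [|A−(21, 12)|²=34]]
2. A_y = 17  [[A, B, C are collinear ⇒ 5/2x+3/2y-141/2=0] ∩ [|A−(21, 12)|²=34]]
   so A = (18, 17)

A = (18, 17)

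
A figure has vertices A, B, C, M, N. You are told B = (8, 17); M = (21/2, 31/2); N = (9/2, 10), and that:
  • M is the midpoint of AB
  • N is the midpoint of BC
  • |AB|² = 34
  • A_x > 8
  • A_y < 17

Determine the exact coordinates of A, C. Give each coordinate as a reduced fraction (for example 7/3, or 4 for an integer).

A = (13, 14)
C = (1, 3)

1. A_x = 13  [A = 2·M−B = 2·(21/2, 31/2)−(8, 17)]
2. A_y = 14  [A = 2·M−B = 2·(21/2, 31/2)−(8, 17)]
   so A = (13, 14)
3. C_x = 1  [C = 2·N−B = 2·(9/2, 10)−(8, 17)]
4. C_y = 3  [C = 2·N−B = 2·(9/2, 10)−(8, 17)]
   so C = (1, 3)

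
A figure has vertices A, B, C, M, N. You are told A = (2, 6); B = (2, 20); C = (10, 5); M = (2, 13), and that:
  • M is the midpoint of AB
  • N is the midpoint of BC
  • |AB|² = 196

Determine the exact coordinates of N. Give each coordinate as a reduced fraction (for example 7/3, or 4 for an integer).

1. N_x = 6  [2·N = B+C = (2, 20)+(10, 5)]
2. N_y = 25/2  [2·N = B+C = (2, 20)+(10, 5)]
   so N = (6, 25/2)

N = (6, 25/2)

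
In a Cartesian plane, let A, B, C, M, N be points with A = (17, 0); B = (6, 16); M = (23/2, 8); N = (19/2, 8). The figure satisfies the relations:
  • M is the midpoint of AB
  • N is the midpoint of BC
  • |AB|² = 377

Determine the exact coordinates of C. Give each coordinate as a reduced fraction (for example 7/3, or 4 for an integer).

1. C_x = 13  [C = 2·N−B = 2·(19/2, 8)−(6, 16)]
2. C_y = 0  [C = 2·N−B = 2·(19/2, 8)−(6, 16)]
   so C = (13, 0)

C = (13, 0)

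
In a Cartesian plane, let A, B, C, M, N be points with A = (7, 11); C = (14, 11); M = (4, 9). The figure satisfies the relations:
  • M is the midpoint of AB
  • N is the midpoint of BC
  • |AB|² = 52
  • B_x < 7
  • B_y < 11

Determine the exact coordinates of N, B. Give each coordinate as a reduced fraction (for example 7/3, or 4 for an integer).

1. B_x = 1  [B = 2·M−A = 2·(4, 9)−(7, 11)]
2. B_y = 7  [B = 2·M−A = 2·(4, 9)−(7, 11)]
   so B = (1, 7)
3. N_x = 15/2  [2·N = B+C = (1, 7)+(14, 11)]
4. N_y = 9  [2·N = B+C = (1, 7)+(14, 11)]
   so N = (15/2, 9)

N = (15/2, 9)
B = (1, 7)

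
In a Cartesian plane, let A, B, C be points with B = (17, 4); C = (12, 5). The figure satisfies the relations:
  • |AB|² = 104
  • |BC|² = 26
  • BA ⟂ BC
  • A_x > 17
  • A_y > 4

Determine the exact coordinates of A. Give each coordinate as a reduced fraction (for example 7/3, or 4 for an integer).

A = (19, 14)

1. A_x = 19  [[BA ⟂ BC ⇒ -5x+1y+81=0] ∩ [|A−(17, 4)|²=104]]
2. A_y = 14  [[BA ⟂ BC ⇒ -5x+1y+81=0] ∩ [|A−(17, 4)|²=104]]
   so A = (19, 14)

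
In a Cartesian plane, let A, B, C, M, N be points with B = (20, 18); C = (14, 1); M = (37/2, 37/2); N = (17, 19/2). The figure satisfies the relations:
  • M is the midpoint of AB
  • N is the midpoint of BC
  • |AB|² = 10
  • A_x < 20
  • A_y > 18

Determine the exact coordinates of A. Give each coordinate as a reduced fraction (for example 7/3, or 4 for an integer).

1. A_x = 17  [A = 2·M−B = 2·(37/2, 37/2)−(20, 18)]
2. A_y = 19  [A = 2·M−B = 2·(37/2, 37/2)−(20, 18)]
   so A = (17, 19)

A = (17, 19)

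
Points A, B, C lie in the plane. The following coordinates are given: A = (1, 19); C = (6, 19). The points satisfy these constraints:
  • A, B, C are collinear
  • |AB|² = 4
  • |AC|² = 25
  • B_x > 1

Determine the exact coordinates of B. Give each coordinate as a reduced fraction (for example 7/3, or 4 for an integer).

B = (3, 19)

1. B_x = 3  [[A, B, C are collinear ⇒ -5y+95=0] ∩ [|B−(1, 19)|²=4]]
2. B_y = 19  [[A, B, C are collinear ⇒ -5y+95=0] ∩ [|B−(1, 19)|²=4]]
   so B = (3, 19)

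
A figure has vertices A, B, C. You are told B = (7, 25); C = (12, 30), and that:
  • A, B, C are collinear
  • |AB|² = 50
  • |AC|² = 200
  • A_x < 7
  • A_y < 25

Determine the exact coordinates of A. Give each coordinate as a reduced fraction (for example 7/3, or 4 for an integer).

1. A_x = 2  [[A, B, C are collinear ⇒ -5x+5y-90=0] ∩ [|A−(7, 25)|²=50]]
2. A_y = 20  [[A, B, C are collinear ⇒ -5x+5y-90=0] ∩ [|A−(7, 25)|²=50]]
   so A = (2, 20)

A = (2, 20)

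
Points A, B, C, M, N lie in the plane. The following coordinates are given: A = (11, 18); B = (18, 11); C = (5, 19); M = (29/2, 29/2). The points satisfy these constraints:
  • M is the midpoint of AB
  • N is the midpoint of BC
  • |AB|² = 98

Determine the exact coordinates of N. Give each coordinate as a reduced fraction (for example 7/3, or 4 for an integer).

N = (23/2, 15)

1. N_x = 23/2  [2·N = B+C = (18, 11)+(5, 19)]
2. N_y = 15  [2·N = B+C = (18, 11)+(5, 19)]
   so N = (23/2, 15)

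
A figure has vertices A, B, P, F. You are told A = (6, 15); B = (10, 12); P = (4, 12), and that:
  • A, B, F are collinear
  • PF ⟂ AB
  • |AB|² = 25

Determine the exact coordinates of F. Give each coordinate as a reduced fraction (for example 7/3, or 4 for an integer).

1. F_x = 154/25  [[A, B, F are collinear ⇒ 3x+4y-78=0] ∩ [PF ⟂ AB ⇒ 4x-3y+20=0]]
2. F_y = 372/25  [[A, B, F are collinear ⇒ 3x+4y-78=0] ∩ [PF ⟂ AB ⇒ 4x-3y+20=0]]
   so F = (154/25, 372/25)

F = (154/25, 372/25)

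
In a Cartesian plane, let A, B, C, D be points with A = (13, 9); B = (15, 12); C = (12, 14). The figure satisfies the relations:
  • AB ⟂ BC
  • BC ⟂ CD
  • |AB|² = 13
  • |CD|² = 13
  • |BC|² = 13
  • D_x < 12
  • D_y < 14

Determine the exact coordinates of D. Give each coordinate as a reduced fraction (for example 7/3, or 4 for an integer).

D = (10, 11)

1. D_x = 10  [[BC ⟂ CD ⇒ -3x+2y+8=0] ∩ [|D−(12, 14)|²=13]]
2. D_y = 11  [[BC ⟂ CD ⇒ -3x+2y+8=0] ∩ [|D−(12, 14)|²=13]]
   so D = (10, 11)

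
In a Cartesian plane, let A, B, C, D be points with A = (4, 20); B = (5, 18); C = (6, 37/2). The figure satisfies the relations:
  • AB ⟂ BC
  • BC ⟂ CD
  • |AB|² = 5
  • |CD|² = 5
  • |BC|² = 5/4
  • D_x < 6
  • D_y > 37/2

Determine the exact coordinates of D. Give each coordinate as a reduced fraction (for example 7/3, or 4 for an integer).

D = (5, 41/2)

1. D_x = 5  [[BC ⟂ CD ⇒ 1x+1/2y-61/4=0] ∩ [|D−(6, 37/2)|²=5]]
2. D_y = 41/2  [[BC ⟂ CD ⇒ 1x+1/2y-61/4=0] ∩ [|D−(6, 37/2)|²=5]]
   so D = (5, 41/2)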